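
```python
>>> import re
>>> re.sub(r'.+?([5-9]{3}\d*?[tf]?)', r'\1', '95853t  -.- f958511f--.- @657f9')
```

'585958657f9'

The `?` after the quantifier makes it lazy — it takes as little as possible before letting the rest of the pattern try.
Each match is replaced using the text its own group 1 captured.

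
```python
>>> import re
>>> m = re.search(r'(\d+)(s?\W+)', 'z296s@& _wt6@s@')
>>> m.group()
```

The pattern matches one or more of a digit (captured); then optionally the literal 's', then one or more of a non-word character (captured).
`search` walks the string left to right and returns the first match it finds.
The match spans [1:8] → '296s@& '.
Captured: group 1 = '296', group 2 = 's@& '.

'296s@& '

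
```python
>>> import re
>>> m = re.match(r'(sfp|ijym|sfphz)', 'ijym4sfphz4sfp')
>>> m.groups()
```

('ijym',)

`re.match` only tries the pattern at the start of the string.
The match spans [0:4] → 'ijym'.
Captured: group 1 = 'ijym'.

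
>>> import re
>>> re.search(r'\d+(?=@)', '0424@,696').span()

(0, 4)

Because the assertion is zero-width, the text it checks is not consumed and won't appear in the result.
The match spans [0:4] → '0424'.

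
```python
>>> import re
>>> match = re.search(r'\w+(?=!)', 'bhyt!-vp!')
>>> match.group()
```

'bhyt'

Because the assertion is zero-width, the text it checks is not consumed and won't appear in the result.
`re.search` tries every starting position until one works.
The match spans [0:4] → 'bhyt'.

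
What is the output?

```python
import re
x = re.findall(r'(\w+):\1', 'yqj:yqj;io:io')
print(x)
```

`\1` has to match the exact text group 1 already captured.
With a single group, `findall` returns only what that group captured — 2 items.

['yqj', 'io']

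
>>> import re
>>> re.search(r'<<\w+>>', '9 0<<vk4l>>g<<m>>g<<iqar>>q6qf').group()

`search` walks the string left to right and returns the first match it finds.
The match spans [3:11] → '<<vk4l>>'.

'<<vk4l>>'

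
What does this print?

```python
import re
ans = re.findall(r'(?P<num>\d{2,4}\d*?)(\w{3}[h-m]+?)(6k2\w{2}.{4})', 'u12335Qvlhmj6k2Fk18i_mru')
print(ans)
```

[('1233', '5Qvlhmj', '6k2Fk18i_')]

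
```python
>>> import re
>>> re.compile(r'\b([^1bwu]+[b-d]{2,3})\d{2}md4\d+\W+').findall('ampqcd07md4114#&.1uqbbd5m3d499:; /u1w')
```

['ampqcd']

With a single group, `findall` returns only what that group captured — 1 item.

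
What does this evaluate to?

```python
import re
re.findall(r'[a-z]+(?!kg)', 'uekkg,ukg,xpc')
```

Because the assertion is negative and zero-width, positions next to the forbidden text are skipped.
`findall` yields the raw match text (3 of them) because the pattern has no groups.

['uekkg', 'ukg', 'xpc']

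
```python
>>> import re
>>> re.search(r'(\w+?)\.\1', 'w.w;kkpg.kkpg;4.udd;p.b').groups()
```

('w',)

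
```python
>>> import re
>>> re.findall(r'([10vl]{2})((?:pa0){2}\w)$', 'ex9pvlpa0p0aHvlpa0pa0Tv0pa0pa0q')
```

Pattern: exactly 2 of one of [10vl] (captured); then the literal 'pa0' repeated 2 times, then a word character (captured); then anchored at the end.
`findall` packs the 2 group values into a tuple for every match.

[('v0', 'pa0pa0q')]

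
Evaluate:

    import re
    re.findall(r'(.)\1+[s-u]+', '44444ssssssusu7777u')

['4', '7']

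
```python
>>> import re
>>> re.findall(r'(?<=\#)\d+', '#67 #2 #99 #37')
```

The lookaround is zero-width — it requires the adjacent text to match without consuming it, so the asserted text isn't part of the match.
Walking the string: at [1:3] → '67'; at [5:6] → '2'; at [8:10] → '99'; at [12:14] → '37'.
With no groups in the pattern, `findall` gives back each whole match — 4 here.

['67', '2', '99', '37']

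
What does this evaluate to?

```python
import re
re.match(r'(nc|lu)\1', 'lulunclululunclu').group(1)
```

'lu'

After group 1 captures some text, `\1` only succeeds where that same text appears again.
`re.match` only tries the pattern at the start of the string.
The match spans [0:4] → 'lulu'.
Captured: group 1 = 'lu'.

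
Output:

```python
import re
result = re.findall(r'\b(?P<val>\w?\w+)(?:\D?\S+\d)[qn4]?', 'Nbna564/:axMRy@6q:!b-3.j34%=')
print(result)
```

Pattern: a word boundary (`\b`, zero-width); then optionally a word character, then one or more of a word character (captured as 'val'); then optionally a non-digit, then one or more of a non-whitespace character, then a digit (non-capturing group); then optionally one of [qn4].
Scanning left to right: at [0:26] match 'Nbna564/:axMRy@6q:!b-3.j34', group 1 = 'Nbna564'.
With a single group, `findall` returns only what that group captured — 1 item.

['Nbna564']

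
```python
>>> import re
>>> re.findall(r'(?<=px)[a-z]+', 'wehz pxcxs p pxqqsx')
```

['cxs', 'qqsx']

The lookaround is zero-width — it requires the adjacent text to match without consuming it, so the asserted text isn't part of the match.
With no groups in the pattern, `findall` gives back each whole match — 2 here.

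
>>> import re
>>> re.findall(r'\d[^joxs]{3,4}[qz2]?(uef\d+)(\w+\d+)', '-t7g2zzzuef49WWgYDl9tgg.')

[('uef49', 'WWgYDl9')]

This matches a digit, then 3 to 4 of any character except [joxs], then optionally one of [qz2]; then the literal 'uef', then one or more of a digit (captured); then one or more of a word character, then one or more of a digit (captured).
Walking the string: at [2:20] match '7g2zzzuef49WWgYDl9', groups = ('uef49', 'WWgYDl9').
With 2 capturing groups, `findall` returns a 2-tuple per match.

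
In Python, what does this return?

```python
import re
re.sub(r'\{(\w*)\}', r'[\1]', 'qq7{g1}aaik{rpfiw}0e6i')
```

'qq7[g1]aaik[rpfiw]0e6i'

Matches: at [3:7] → '{g1}'; at [11:18] → '{rpfiw}'.
`\1` in the replacement pulls in group 1's text for each match.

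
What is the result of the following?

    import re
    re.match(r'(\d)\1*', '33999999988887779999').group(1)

After group 1 captures some text, `\1` only succeeds where that same text appears again.
`re.match` won't scan ahead — the pattern has to work from the very first character.
The match spans [0:2] → '33'.
Captured: group 1 = '3'.

'3'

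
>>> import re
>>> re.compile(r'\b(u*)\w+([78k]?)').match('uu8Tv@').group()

`match` is anchored at position 0; if the pattern doesn't fit there, it returns None.
The match spans [0:5] → 'uu8Tv'.

'uu8Tv'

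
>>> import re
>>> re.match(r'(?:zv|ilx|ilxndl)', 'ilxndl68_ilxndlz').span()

(0, 3)

`match` is anchored at position 0; if the pattern doesn't fit there, it returns None.
The match spans [0:3] → 'ilx'.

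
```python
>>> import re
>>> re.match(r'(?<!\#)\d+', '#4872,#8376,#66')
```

None

The negative lookaround is zero-width — it rules out positions where the adjacent text would match, without consuming anything.
`re.match` only tries the pattern at the start of the string.
Here position 0 doesn't satisfy it, so the call returns None.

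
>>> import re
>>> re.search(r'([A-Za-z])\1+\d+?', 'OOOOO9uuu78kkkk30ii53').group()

A backreference is literal: `\1` must see the identical characters the first group matched.
The match spans [0:6] → 'OOOOO9'.

'OOOOO9'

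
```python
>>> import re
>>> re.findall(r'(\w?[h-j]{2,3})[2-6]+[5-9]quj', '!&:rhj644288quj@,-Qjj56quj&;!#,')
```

['Qjj']

Because there's exactly one group, `findall` drops the full match and keeps group 1 from the one hit.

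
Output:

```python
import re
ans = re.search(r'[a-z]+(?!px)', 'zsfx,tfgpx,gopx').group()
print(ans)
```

zsfx

A negative assertion filters positions out without eating any characters.
The match spans [0:4] → 'zsfx'.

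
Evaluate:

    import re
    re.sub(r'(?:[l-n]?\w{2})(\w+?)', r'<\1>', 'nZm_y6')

'<_>y6'

This matches optionally a character in [l-n], then exactly 2 of a word character (non-capturing group); then one or more of a word character (lazy) (captured).
A non-greedy quantifier consumes as few characters as it can — just enough that the remainder of the pattern still matches from where it stops; whatever follows it matches normally.
Matches: at [0:4] → 'nZm_'.
Each match is replaced using the text its own group 1 captured.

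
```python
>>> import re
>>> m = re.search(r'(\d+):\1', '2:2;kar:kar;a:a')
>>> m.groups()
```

After group 1 captures some text, `\1` only succeeds where that same text appears again.
`re.search` scans for the first position where the pattern succeeds.
The match spans [0:3] → '2:2'.
Captured: group 1 = '2'.

('2',)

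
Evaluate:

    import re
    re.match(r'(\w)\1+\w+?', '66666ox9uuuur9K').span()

(0, 6)

`\1` has to match the exact text group 1 already captured.
`re.match` won't scan ahead — the pattern has to work from the very first character.
The match spans [0:6] → '66666o'.
Captured: group 1 = '6'.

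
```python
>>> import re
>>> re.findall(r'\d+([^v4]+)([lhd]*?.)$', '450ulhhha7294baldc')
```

[('bald', 'c')]

The pattern matches one or more of a digit; then one or more of any character except [v4] (captured); then zero or more of one of [lhd] (lazy), then any character (captured); then anchored at the end.
`findall` packs the 2 group values into a tuple for every match.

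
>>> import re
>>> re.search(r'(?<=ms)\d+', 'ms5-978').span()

(2, 3)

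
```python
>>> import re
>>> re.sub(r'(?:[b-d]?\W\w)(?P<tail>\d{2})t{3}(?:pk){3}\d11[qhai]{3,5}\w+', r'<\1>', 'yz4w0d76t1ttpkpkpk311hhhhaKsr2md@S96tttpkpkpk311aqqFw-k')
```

This matches optionally a character in [b-d], then a non-word character, then a word character (non-capturing group); then exactly 2 of a digit (captured as 'tail'); then exactly 3 of a literal 't', then the literal 'pk' repeated 3 times, then a digit; then the literal '11', then 3 to 5 of one of [qhai]; then one or more of a word character.
Matches: at [31:53] → 'd@S96tttpkpkpk311aqqFw'.
`\1` in the replacement pulls in group 1's text for each match.

'yz4w0d76t1ttpkpkpk311hhhhaKsr2m<96>-k'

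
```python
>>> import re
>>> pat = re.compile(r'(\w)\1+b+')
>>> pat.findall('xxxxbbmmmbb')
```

['x', 'm']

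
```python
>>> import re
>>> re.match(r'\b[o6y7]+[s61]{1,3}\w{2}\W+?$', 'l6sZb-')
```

None

Pattern: a word boundary (`\b`, zero-width); then one or more of one of [o6y7]; then 1 to 3 of one of [s61], then exactly 2 of a word character, then one or more of a non-word character (lazy); then anchored at the end.
With `match`, the pattern is implicitly anchored at the beginning.
Here position 0 doesn't satisfy it, so the call returns None.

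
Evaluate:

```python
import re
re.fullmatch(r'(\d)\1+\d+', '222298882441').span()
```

(0, 12)

`\1` is not a pattern — it's the concrete string captured by group 1, re-applied verbatim.
`re.fullmatch` requires the pattern to consume the entire string.
The match spans [0:12] → '222298882441'.
Captured: group 1 = '2'.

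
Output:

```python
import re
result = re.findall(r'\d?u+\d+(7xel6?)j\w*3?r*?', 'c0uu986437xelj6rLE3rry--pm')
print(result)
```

['7xel']

This matches optionally a digit; then one or more of a literal 'u', then one or more of a digit; then the literal '7x', then the literal 'el', then optionally the literal '6' (captured); then the literal 'j', then zero or more of a word character, then optionally a literal '3'; then zero or more of a literal 'r' (lazy).
Matches: at [1:22] match '0uu986437xelj6rLE3rry', group 1 = '7xel'.
With a single group, `findall` returns only what that group captured — 1 item.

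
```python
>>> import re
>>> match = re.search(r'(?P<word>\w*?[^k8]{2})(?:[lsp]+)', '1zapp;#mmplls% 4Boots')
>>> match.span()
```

The pattern matches zero or more of a word character (lazy), then exactly 2 of any character except [k8] (captured as 'word'); then one or more of one of [lsp] (non-capturing group).
`search` walks the string left to right and returns the first match it finds.
The match spans [0:5] → '1zapp'.
Captured: group 1 = '1za'.

(0, 5)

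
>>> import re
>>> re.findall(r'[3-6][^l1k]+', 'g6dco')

['6dco']

With no groups in the pattern, `findall` gives back each whole match — 1 here.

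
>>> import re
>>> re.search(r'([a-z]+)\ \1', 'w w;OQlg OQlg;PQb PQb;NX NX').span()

The backreference `\1` re-matches whatever the first group consumed, character for character.
`re.search` scans for the first position where the pattern succeeds.
The match spans [0:3] → 'w w'.
Captured: group 1 = 'w'.

(0, 3)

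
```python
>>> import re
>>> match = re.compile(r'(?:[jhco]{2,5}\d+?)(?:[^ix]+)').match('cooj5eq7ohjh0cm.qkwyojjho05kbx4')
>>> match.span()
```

With `match`, the pattern is implicitly anchored at the beginning.
The match spans [0:29] → 'cooj5eq7ohjh0cm.qkwyojjho05kb'.

(0, 29)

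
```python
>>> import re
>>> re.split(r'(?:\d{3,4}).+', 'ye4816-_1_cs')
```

['ye', '']

This matches 3 to 4 of a digit (non-capturing group); then one or more of any character.
Matches to split on: at [2:12] → '4816-_1_cs'.
The string is cut at each match, leaving 2 pieces.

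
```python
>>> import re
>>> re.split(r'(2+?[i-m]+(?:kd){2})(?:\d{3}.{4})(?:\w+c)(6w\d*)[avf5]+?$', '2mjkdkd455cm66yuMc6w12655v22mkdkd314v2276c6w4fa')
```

Pattern: one or more of a literal '2' (lazy), then one or more of a character in [i-m], then the literal 'kd' repeated 2 times (captured); then exactly 3 of a digit, then exactly 4 of any character (non-capturing group); then one or more of a word character, then the literal 'c' (non-capturing group); then the literal '6w', then zero or more of a digit (captured); then one or more of one of [avf5] (lazy); then anchored at the end.
Matches to split on: at [0:47] → '2mjkdkd455cm66yuMc6w12655v22mkdkd314v2276c6w4fa'.
The group in the pattern means `split` returns the separators' captures alongside the pieces.

['', '2mjkdkd', '6w4', '']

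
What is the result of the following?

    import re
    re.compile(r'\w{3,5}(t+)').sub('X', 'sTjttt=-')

Pattern: 3 to 5 of a word character; then one or more of a literal 't' (captured).
Matches: at [0:6] → 'sTjttt'.
Every occurrence is swapped for 'X'.

'X=-'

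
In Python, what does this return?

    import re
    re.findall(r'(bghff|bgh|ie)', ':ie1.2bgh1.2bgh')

['ie', 'bgh', 'bgh']

Scanning left to right: at [1:3] match 'ie', group 1 = 'ie'; at [6:9] match 'bgh', group 1 = 'bgh'; at [12:15] match 'bgh', group 1 = 'bgh'.
Because there's exactly one group, `findall` drops the full match and keeps group 1 from each hit.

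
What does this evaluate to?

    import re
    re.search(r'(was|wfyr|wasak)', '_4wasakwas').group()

Alternation isn't longest-match — the leftmost alternative that fits at this position is chosen.
`re.search` scans for the first position where the pattern succeeds.
The match spans [2:5] → 'was'.
Captured: group 1 = 'was'.

'was'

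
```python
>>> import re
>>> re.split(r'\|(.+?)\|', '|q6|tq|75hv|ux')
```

['', 'q6', 'tq', '75hv', 'ux']

A non-greedy quantifier consumes as few characters as it can — just enough that the remainder of the pattern still matches from where it stops; whatever follows it matches normally.
Matches to split on: at [0:4] → '|q6|'; at [6:12] → '|75hv|'.
The group in the pattern means `split` returns the separators' captures alongside the pieces.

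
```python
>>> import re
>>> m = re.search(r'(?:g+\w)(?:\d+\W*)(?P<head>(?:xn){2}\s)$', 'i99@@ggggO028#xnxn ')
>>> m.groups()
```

('xnxn ',)

This matches one or more of a literal 'g', then a word character (non-capturing group); then one or more of a digit, then zero or more of a non-word character (non-capturing group); then the literal 'xn' repeated 2 times, then whitespace (captured as 'head'); then anchored at the end.
`re.search` tries every starting position until one works.
The match spans [5:19] → 'ggggO028#xnxn '.
Captured: group 1 = 'xnxn '.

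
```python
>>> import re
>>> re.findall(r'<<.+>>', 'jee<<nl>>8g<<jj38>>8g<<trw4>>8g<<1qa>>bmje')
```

['<<nl>>8g<<jj38>>8g<<trw4>>8g<<1qa>>']

Scanning left to right: at [3:38] → '<<nl>>8g<<jj38>>8g<<trw4>>8g<<1qa>>'.
`findall` yields the raw match text (1 of them) because the pattern has no groups.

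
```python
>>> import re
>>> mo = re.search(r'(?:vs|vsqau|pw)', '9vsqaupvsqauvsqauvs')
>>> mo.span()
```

(1, 3)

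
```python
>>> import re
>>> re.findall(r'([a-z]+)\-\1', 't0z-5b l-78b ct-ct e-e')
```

['ct', 'e']

A backreference is literal: `\1` must see the identical characters the first group matched.
`findall` collects group 1 from each match (2 total).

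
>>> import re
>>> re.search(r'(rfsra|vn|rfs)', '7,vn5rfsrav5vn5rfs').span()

The match spans [2:4] → 'vn'.

(2, 4)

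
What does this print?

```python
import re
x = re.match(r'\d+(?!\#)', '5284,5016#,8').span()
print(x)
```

(0, 4)

`re.match` won't scan ahead — the pattern has to work from the very first character.
The match spans [0:4] → '5284'.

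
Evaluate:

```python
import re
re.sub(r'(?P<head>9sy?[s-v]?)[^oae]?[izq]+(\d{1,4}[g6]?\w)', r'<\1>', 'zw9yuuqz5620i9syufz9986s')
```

'zw9yuuqz5620i<9syu>'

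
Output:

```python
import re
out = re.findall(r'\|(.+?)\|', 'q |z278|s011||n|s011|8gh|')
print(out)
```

Lazy quantifiers expand one character at a time until the remainder of the pattern can match.
`findall` collects group 1 from each match (3 total).

['z278', '|n', '8gh']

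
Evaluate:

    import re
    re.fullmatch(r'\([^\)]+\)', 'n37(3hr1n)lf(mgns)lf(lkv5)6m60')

`re.fullmatch` is like wrapping the pattern in `^…$` (in single-line mode).
Here the pattern can't cover the whole string, so the call returns None.

None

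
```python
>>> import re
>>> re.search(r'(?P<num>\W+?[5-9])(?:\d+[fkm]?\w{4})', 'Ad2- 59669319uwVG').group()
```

Pattern: one or more of a non-word character (lazy), then a character in [5-9] (captured as 'num'); then one or more of a digit, then optionally one of [fkm], then exactly 4 of a word character (non-capturing group).
`re.search` tries every starting position until one works.
The match spans [3:17] → '- 59669319uwVG'.
Captured: group 1 = '- 5'.

'- 59669319uwVG'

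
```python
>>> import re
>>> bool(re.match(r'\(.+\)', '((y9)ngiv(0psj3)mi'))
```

True

With `match`, the pattern is implicitly anchored at the beginning.
The match spans [0:16] → '((y9)ngiv(0psj3)'.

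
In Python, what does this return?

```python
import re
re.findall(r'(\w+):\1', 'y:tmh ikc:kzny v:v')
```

['v']

A backreference is literal: `\1` must see the identical characters the first group matched.
One capturing group, so `findall` returns just the captured substring from the one match — 1 in all.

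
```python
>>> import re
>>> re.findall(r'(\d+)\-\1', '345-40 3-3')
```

['3']

`\1` is not a pattern — it's the concrete string captured by group 1, re-applied verbatim.
One capturing group, so `findall` returns just the captured substring from the one match — 1 in all.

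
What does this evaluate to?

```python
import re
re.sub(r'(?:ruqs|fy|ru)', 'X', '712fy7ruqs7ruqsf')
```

'712X7X7Xf'

Alternation tries branches left to right and keeps the first one that lets the overall match succeed at that position.
Matches: at [3:5] → 'fy'; at [6:10] → 'ruqs'; at [11:15] → 'ruqs'.
Every occurrence is swapped for 'X'.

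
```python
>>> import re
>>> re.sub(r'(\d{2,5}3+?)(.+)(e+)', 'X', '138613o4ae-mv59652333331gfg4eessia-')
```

`sub` substitutes 'X' at each match site.

'Xssia-'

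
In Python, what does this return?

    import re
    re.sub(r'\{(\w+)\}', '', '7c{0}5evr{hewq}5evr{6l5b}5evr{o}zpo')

Matches: at [2:5] → '{0}'; at [9:15] → '{hewq}'; at [19:25] → '{6l5b}'; at [29:32] → '{o}'.
`sub` substitutes '' at each match site.

'7c5evr5evr5evrzpo'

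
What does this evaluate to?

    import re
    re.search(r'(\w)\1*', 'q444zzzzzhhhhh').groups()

('q',)

The match spans [0:1] → 'q'.
Captured: group 1 = 'q'.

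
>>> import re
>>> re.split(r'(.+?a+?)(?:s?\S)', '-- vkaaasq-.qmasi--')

['', '-- vka', '', 'asq-.qma', '--']

Lazy quantifiers expand one character at a time until the remainder of the pattern can match.
The group in the pattern means `split` returns the separators' captures alongside the pieces.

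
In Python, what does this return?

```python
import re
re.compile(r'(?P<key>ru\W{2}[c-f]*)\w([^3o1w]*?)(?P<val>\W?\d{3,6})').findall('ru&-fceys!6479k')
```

Lazy quantifiers expand one character at a time until the remainder of the pattern can match.
With 3 capturing groups, `findall` returns a 3-tuple per match.

[('ru&-fce', 's', '!6479')]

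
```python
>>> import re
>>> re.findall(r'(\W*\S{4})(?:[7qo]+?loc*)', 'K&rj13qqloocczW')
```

The pattern matches zero or more of a non-word character, then exactly 4 of a non-whitespace character (captured); then one or more of one of [7qo] (lazy), then the literal 'lo', then zero or more of the literal 'c' (non-capturing group).
Matches: at [1:10] match '&rj13qqlo', group 1 = '&rj13'.
With a single group, `findall` returns only what that group captured — 1 item.

['&rj13']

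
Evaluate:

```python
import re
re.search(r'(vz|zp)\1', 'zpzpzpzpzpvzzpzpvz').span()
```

`\1` is not a pattern — it's the concrete string captured by group 1, re-applied verbatim.
The match spans [0:4] → 'zpzp'.

(0, 4)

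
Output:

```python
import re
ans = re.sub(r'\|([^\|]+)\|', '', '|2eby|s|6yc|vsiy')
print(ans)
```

Matches: at [0:6] → '|2eby|'; at [7:12] → '|6yc|'.
`sub` substitutes '' at each match site.

svsiy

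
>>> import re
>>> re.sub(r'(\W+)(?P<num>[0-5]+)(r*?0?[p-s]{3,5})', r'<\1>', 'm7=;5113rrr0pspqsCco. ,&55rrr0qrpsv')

This matches one or more of a non-word character (captured); then one or more of a character in [0-5] (captured as 'num'); then zero or more of the literal 'r' (lazy), then optionally the literal '0', then 3 to 5 of a character in [p-s] (captured).
A non-greedy quantifier consumes as few characters as it can — just enough that the remainder of the pattern still matches from where it stops; whatever follows it matches normally.
Matches: at [2:11] → '=;5113rrr'; at [20:29] → '. ,&55rrr'.
`\1` in the replacement pulls in group 1's text for each match.

'm7<=;>0pspqsCco<. ,&>0qrpsv'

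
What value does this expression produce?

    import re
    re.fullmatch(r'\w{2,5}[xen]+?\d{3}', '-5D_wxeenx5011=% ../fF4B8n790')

For `fullmatch`, every character of the input must be accounted for by the pattern.
Here there's no way to consume every character, so the call returns None.

None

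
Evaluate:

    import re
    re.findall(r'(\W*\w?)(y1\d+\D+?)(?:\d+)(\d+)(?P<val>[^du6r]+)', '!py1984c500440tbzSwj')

[('!p', 'y1984c', '0', 'tbzSwj')]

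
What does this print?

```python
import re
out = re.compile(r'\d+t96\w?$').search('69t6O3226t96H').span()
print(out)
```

(5, 13)

The pattern matches one or more of a digit; then the literal 't96', then optionally a word character; then anchored at the end.
Unlike `match`, `search` isn't anchored — it looks for the pattern anywhere in the string.
The match spans [5:13] → '3226t96H'.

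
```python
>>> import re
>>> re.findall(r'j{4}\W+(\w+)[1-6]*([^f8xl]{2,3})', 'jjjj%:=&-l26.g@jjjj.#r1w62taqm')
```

`findall` packs the 2 group values into a tuple for every match.

[('l26', '.g@'), ('r1w62ta', 'qm')]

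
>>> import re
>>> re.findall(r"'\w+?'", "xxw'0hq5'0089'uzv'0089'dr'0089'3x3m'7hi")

["'0hq5'", "'uzv'", "'dr'", "'3x3m'"]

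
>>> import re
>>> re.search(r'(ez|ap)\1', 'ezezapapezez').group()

`\1` has to match the exact text group 1 already captured.
The match spans [0:4] → 'ezez'.

'ezez'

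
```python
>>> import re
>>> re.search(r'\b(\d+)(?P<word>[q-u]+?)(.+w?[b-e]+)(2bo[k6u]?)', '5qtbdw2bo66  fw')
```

None

The pattern matches a word boundary (`\b`, zero-width); then one or more of a digit (captured); then one or more of a character in [q-u] (lazy) (captured as 'word'); then one or more of any character, then optionally the literal 'w', then one or more of a character in [b-e] (captured); then the literal '2bo', then optionally one of [k6u] (captured).
Unlike `match`, `search` isn't anchored — it looks for the pattern anywhere in the string.
Here no position works, so the call returns None.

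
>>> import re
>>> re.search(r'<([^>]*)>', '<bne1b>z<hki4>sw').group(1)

The match spans [0:7] → '<bne1b>'.
Captured: group 1 = 'bne1b'.

'bne1b'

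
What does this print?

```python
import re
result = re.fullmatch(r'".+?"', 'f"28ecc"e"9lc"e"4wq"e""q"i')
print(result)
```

None

`fullmatch` succeeds only if the pattern covers the string from start to end.
Here there's no way to consume every character, so the call returns None.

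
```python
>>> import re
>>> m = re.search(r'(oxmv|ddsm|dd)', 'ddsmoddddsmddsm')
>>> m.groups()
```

('ddsm',)

The match spans [0:4] → 'ddsm'.
Captured: group 1 = 'ddsm'.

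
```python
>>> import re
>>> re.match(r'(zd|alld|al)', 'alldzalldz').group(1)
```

'alld'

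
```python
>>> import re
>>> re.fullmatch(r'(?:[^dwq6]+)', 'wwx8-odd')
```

None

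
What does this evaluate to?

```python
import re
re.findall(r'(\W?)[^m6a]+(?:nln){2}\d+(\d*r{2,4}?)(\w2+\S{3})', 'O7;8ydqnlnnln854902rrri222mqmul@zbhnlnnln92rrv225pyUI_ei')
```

This matches optionally a non-word character (captured); then one or more of any character except [m6a], then the literal 'nln' repeated 2 times; then one or more of a digit; then zero or more of a digit, then 2 to 4 of the literal 'r' (lazy) (captured); then a word character, then one or more of the literal '2', then exactly 3 of a non-whitespace character (captured).
Matches: at [0:29] match 'O7;8ydqnlnnln854902rrri222mqm', groups = ('', 'rrr', 'i222mqm'); at [29:51] match 'ul@zbhnlnnln92rrv225py', groups = ('', 'rr', 'v225py').
3 groups means each result is a tuple of 3 captured strings — 2 here.

[('', 'rrr', 'i222mqm'), ('', 'rr', 'v225py')]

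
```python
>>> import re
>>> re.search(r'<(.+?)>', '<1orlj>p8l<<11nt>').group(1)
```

'1orlj'

The match spans [0:7] → '<1orlj>'.
Captured: group 1 = '1orlj'.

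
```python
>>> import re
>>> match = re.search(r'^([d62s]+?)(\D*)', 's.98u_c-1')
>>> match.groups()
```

('s', '.')

The match spans [0:2] → 's.'.
Captured: group 1 = 's', group 2 = '.'.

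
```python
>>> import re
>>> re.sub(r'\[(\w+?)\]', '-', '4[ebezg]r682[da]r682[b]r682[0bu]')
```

'4-r682-r682-r682-'

Each match is replaced by '-'.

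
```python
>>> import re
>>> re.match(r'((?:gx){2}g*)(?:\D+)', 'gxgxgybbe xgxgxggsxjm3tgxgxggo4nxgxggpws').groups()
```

The match spans [0:21] → 'gxgxgybbe xgxgxggsxjm'.
Captured: group 1 = 'gxgxg'.

('gxgxg',)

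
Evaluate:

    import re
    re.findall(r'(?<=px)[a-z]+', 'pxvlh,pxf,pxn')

['vlh', 'f', 'n']

The positive lookaround only admits positions where the adjacent text matches; those characters stay outside the span.
Scanning left to right: at [2:5] → 'vlh'; at [8:9] → 'f'; at [12:13] → 'n'.
With no groups in the pattern, `findall` gives back each whole match — 3 here.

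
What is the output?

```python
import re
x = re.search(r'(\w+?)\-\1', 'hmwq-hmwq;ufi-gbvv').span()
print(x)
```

(0, 9)

After group 1 captures some text, `\1` only succeeds where that same text appears again.
The match spans [0:9] → 'hmwq-hmwq'.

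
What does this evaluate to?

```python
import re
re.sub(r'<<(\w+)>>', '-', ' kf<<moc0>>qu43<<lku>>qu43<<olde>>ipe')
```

Matches: at [3:11] → '<<moc0>>'; at [15:22] → '<<lku>>'; at [26:34] → '<<olde>>'.
Every occurrence is swapped for '-'.

' kf-qu43-qu43-ipe'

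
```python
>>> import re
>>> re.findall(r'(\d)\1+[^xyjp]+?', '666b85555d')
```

['6', '5']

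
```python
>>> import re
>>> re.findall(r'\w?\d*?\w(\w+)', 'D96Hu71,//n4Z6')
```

['6Hu71', 'Z6']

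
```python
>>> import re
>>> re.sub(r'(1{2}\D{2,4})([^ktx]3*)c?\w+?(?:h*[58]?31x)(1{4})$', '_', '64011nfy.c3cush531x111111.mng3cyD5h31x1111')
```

Pattern: exactly 2 of the literal '1', then 2 to 4 of a non-digit (captured); then any character except [ktx], then zero or more of a literal '3' (captured); then optionally the literal 'c', then one or more of a word character (lazy); then zero or more of the literal 'h', then optionally one of [58], then the literal '31x' (non-capturing group); then exactly 4 of a literal '1' (captured); then anchored at the end.
Every occurrence is swapped for '_'.

'64011nfy.c3cush531x1111_'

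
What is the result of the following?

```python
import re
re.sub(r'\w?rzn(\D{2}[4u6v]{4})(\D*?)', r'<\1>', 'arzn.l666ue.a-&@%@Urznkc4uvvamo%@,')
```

Because the quantifier is non-greedy, it stops expanding at the earliest point where the rest of the pattern can succeed.
The replacement refers to a captured group, so each match is rewritten using its own captured text.

'<.l666u>e.a-&@%@<kc4uvv>amo%@,'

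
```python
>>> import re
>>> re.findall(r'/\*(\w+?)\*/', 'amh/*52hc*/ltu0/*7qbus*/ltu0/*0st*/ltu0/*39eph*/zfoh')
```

Scanning left to right: at [3:11] match '/*52hc*/', group 1 = '52hc'; at [15:24] match '/*7qbus*/', group 1 = '7qbus'; at [28:35] match '/*0st*/', group 1 = '0st'; at [39:48] match '/*39eph*/', group 1 = '39eph'.
With a single group, `findall` returns only what that group captured — 4 items.

['52hc', '7qbus', '0st', '39eph']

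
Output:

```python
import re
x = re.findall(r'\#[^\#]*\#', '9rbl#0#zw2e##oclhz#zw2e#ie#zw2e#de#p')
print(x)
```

['#0#', '##', '#zw2e#', '#zw2e#']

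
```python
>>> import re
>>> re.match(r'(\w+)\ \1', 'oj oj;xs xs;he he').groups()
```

('oj',)

The match spans [0:5] → 'oj oj'.
Captured: group 1 = 'oj'.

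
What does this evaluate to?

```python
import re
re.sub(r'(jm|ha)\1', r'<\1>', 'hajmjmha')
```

'ha<jm>ha'

`\1` has to match the exact text group 1 already captured.
Each match is replaced using the text its own group 1 captured.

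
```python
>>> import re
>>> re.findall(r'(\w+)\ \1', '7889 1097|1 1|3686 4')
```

['1']

`\1` is not a pattern — it's the concrete string captured by group 1, re-applied verbatim.
Scanning left to right: at [10:13] match '1 1', group 1 = '1'.
One capturing group, so `findall` returns just the captured substring from the one match — 1 in all.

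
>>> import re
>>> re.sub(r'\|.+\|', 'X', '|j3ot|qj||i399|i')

Every occurrence is swapped for 'X'.

'Xi'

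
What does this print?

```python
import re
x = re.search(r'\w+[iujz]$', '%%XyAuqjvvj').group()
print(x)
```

XyAuqjvvj

Pattern: one or more of a word character; then one of [iujz]; then anchored at the end.
`re.search` tries every starting position until one works.
The match spans [2:11] → 'XyAuqjvvj'.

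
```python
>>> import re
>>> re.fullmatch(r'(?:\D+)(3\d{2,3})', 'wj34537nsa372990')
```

The pattern matches one or more of a non-digit (non-capturing group); then the literal '3', then 2 to 3 of a digit (captured).
`re.fullmatch` requires the pattern to consume the entire string.
Here the string isn't matched end-to-end, so the call returns None.

None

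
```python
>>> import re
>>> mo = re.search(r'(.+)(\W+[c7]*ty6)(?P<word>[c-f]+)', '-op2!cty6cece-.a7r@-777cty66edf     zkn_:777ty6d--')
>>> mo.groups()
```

The pattern matches one or more of any character (captured); then one or more of a non-word character, then zero or more of one of [c7], then the literal 'ty6' (captured); then one or more of a character in [c-f] (captured as 'word').
`re.search` tries every starting position until one works.
The match spans [0:48] → '-op2!cty6cece-.a7r@-777cty66edf     zkn_:777ty6d'.
Captured: group 1 = '-op2!cty6cece-.a7r@-777cty66edf     zkn_', group 2 = ':777ty6', group 3 = 'd'.

('-op2!cty6cece-.a7r@-777cty66edf     zkn_', ':777ty6', 'd')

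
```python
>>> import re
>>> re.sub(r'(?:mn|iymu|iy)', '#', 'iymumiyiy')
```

'#m##'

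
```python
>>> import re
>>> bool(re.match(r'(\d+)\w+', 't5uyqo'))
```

This matches one or more of a digit (captured); then one or more of a word character.
`re.match` won't scan ahead — the pattern has to work from the very first character.
Here position 0 doesn't satisfy it, so the call returns None, and `bool(None)` is False.

False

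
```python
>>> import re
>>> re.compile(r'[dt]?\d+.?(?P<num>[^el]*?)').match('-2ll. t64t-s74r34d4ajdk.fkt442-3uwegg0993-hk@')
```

None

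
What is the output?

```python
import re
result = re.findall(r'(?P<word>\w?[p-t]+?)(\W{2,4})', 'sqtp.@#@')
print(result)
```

[('sqtp', '.@#@')]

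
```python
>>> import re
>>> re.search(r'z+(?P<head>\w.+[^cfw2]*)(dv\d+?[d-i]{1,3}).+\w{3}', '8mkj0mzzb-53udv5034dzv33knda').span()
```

(6, 28)

The pattern matches one or more of a literal 'z'; then a word character, then one or more of any character, then zero or more of any character except [cfw2] (captured as 'head'); then the literal 'dv', then one or more of a digit (lazy), then 1 to 3 of a character in [d-i] (captured); then one or more of any character, then exactly 3 of a word character.
The match spans [6:28] → 'zzb-53udv5034dzv33knda'.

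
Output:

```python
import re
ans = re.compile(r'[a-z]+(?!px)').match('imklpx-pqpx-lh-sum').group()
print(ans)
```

imklpx

The negative lookahead/lookbehind blocks any match where the forbidden context is present.
`re.match` won't scan ahead — the pattern has to work from the very first character.
The match spans [0:6] → 'imklpx'.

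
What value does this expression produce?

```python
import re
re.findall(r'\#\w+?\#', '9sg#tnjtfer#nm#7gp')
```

['#tnjtfer#']

Walking the string: at [3:12] → '#tnjtfer#'.
Since nothing is captured, `findall` lists the 1 matched substring directly.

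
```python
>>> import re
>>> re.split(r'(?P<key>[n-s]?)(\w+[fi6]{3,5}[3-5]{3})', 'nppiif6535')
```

The pattern matches optionally a character in [n-s] (captured as 'key'); then one or more of a word character, then 3 to 5 of one of [fi6], then exactly 3 of a character in [3-5] (captured).
With a capturing group present, the delimiter's captured portion is kept in the result list.

['', 'n', 'ppiif6535', '']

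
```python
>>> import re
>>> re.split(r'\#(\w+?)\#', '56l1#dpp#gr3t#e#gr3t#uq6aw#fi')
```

Matches to split on: at [4:9] → '#dpp#'; at [13:16] → '#e#'; at [20:27] → '#uq6aw#'.
With a capturing group present, the delimiter's captured portion is kept in the result list.

['56l1', 'dpp', 'gr3t', 'e', 'gr3t', 'uq6aw', 'fi']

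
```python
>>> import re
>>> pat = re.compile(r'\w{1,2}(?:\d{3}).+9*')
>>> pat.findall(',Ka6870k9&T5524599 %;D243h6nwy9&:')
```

['Ka6870k9&T5524599 %;D243h6nwy9&:']

This matches 1 to 2 of a word character; then exactly 3 of a digit (non-capturing group); then one or more of any character, then zero or more of a literal '9'.
Scanning left to right: at [1:33] → 'Ka6870k9&T5524599 %;D243h6nwy9&:'.
With no groups in the pattern, `findall` gives back each whole match — 1 here.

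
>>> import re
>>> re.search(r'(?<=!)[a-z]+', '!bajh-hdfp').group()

'bajh'

The lookaround is zero-width — it requires the adjacent text to match without consuming it, so the asserted text isn't part of the match.
The match spans [1:5] → 'bajh'.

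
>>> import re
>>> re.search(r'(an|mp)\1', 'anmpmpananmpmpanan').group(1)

'mp'

`\1` is not a pattern — it's the concrete string captured by group 1, re-applied verbatim.
`re.search` tries every starting position until one works.
The match spans [2:6] → 'mpmp'.
Captured: group 1 = 'mp'.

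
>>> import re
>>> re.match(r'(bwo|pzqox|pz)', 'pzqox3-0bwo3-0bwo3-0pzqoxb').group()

`re.match` won't scan ahead — the pattern has to work from the very first character.
The match spans [0:5] → 'pzqox'.

'pzqox'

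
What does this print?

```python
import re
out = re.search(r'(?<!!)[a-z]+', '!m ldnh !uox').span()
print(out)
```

(3, 7)

Because the assertion is negative and zero-width, positions next to the forbidden text are skipped.
Unlike `match`, `search` isn't anchored — it looks for the pattern anywhere in the string.
The match spans [3:7] → 'ldnh'.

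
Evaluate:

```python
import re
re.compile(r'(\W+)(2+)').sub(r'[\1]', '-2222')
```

Pattern: one or more of a non-word character (captured); then one or more of a literal '2' (captured).
Matches: at [0:5] → '-2222'.
The replacement refers to a captured group, so each match is rewritten using its own captured text.

'[-]'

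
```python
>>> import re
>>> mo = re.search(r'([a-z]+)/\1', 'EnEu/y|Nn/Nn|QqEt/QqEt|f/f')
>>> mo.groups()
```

('f',)

`\1` is not a pattern — it's the concrete string captured by group 1, re-applied verbatim.
Unlike `match`, `search` isn't anchored — it looks for the pattern anywhere in the string.
The match spans [23:26] → 'f/f'.
Captured: group 1 = 'f'.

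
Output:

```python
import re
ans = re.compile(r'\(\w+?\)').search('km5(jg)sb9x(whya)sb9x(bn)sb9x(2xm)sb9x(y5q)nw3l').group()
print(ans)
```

The match spans [3:7] → '(jg)'.

(jg)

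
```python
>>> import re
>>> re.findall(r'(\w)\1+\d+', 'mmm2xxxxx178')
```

['m', 'x']

The backreference `\1` re-matches whatever the first group consumed, character for character.
Walking the string: at [0:4] match 'mmm2', group 1 = 'm'; at [4:12] match 'xxxxx178', group 1 = 'x'.
`findall` collects group 1 from each match (2 total).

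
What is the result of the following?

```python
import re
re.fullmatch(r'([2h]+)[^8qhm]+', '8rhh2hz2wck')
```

None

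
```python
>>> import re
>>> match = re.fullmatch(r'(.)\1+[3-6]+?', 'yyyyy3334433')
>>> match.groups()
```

The match spans [0:12] → 'yyyyy3334433'.
Captured: group 1 = 'y'.

('y',)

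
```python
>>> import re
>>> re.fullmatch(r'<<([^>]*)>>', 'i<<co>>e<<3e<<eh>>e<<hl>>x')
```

`re.fullmatch` is like wrapping the pattern in `^…$` (in single-line mode).
Here the string isn't matched end-to-end, so the call returns None.

None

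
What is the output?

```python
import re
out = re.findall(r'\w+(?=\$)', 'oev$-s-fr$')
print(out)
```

['oev', 'fr']

Because the assertion is zero-width, the text it checks is not consumed and won't appear in the result.
Scanning left to right: at [0:3] → 'oev'; at [7:9] → 'fr'.
No capturing groups, so `findall` returns the 2 full match strings.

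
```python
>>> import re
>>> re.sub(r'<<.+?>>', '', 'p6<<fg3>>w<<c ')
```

'p6w<<c '

Matches: at [2:9] → '<<fg3>>'.
`sub` substitutes '' at each match site.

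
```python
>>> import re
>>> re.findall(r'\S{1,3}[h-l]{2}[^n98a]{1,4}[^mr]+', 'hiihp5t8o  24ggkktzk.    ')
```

This matches 1 to 3 of a non-whitespace character, then exactly 2 of a character in [h-l]; then 1 to 4 of any character except [n98a], then one or more of any character except [mr].
Scanning left to right: at [0:25] → 'hiihp5t8o  24ggkktzk.    '.
Since nothing is captured, `findall` lists the 1 matched substring directly.

['hiihp5t8o  24ggkktzk.    ']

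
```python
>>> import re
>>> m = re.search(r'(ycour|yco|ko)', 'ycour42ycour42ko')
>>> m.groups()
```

The match spans [0:5] → 'ycour'.
Captured: group 1 = 'ycour'.

('ycour',)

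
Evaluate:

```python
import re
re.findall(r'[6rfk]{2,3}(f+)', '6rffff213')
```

Pattern: 2 to 3 of one of [6rfk]; then one or more of a literal 'f' (captured).
`findall` collects group 1 from the one match (1 total).

['fff']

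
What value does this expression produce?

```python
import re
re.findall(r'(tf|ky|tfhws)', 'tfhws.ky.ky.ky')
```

['tf', 'ky', 'ky', 'ky']

`|` is ordered: at each position the engine commits to the first alternative that works.
Matches: at [0:2] match 'tf', group 1 = 'tf'; at [6:8] match 'ky', group 1 = 'ky'; at [9:11] match 'ky', group 1 = 'ky'; at [12:14] match 'ky', group 1 = 'ky'.
`findall` collects group 1 from each match (4 total).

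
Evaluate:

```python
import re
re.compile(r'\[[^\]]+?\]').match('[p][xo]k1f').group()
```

'[p]'

`re.match` only tries the pattern at the start of the string.
The match spans [0:3] → '[p]'.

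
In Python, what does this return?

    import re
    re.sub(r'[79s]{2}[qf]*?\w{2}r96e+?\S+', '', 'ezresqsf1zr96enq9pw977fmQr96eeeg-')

'ezresqsf1zr96enq9pw9'

This matches exactly 2 of one of [79s]; then zero or more of one of [qf] (lazy), then exactly 2 of a word character, then the literal 'r96'; then one or more of the literal 'e' (lazy), then one or more of a non-whitespace character.
Matches: at [20:33] → '77fmQr96eeeg-'.
`sub` substitutes '' at each match site.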